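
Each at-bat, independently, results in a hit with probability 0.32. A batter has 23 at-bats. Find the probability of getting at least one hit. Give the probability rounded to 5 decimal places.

P(at least one) = 1 − P(none) = 1 − (1 − 0.32)^23
= 1 − 0.0001405 = 0.9998595

0.99986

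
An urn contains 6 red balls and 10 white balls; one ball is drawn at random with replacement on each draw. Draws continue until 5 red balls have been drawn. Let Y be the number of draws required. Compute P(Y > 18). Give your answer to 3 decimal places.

Needing more than 18 draws ⇔ fewer than 5 successes in the first 18. With X ~ Binomial(18, 0.375), P(Y > 18) = P(X ≤ 4).
  k=0: C(18,0)·0.375^0·0.625^18 = 0.00021
  k=1: C(18,1)·0.375^1·0.625^17 = 0.00229
  k=2: C(18,2)·0.375^2·0.625^16 = 0.01166
  k=3: C(18,3)·0.375^3·0.625^15 = 0.03732
  k=4: C(18,4)·0.375^4·0.625^14 = 0.08398
P(X ≤ 4) = 0.13546

0.135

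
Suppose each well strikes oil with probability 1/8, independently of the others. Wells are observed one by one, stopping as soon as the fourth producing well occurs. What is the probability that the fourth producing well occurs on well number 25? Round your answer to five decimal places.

Y = trial on which the fourth success occurs; negative binomial, r=4, p=0.125.
P(Y=25) = C(24,3) · p^4 · (1−p)^21
= 2024 · 0.00024414 · 0.060558 = 0.0299240

0.02992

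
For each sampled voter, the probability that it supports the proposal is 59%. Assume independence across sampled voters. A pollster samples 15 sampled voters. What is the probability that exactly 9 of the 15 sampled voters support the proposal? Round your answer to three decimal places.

X ~ Binomial(n=15, p=0.59).
P(X=9) = C(15,9) · p^9 · (1−p)^6
= 5005 · 0.008663 · 0.0047501 = 0.20596

0.206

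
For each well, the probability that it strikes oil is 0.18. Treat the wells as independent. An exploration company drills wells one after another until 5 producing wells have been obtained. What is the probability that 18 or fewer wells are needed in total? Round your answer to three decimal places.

0.212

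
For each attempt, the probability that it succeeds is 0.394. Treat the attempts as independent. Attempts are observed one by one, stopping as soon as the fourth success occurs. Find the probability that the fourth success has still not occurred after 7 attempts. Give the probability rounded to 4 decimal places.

0.7217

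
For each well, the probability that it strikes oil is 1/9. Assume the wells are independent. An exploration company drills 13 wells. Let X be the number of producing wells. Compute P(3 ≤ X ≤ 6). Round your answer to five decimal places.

0.16848

X ~ Binomial(13, 0.111111); P(3 ≤ X ≤ 6) = Σ C(13,k) p^k (1−p)^(13−k) over k:
  k=3: C(13,3)·0.111111^3·0.888889^10 = 0.1208129
  k=4: C(13,4)·0.111111^4·0.888889^9 = 0.0377540
  k=5: C(13,5)·0.111111^5·0.888889^8 = 0.0084947
  k=6: C(13,6)·0.111111^6·0.888889^7 = 0.0014158
Total = 0.1684774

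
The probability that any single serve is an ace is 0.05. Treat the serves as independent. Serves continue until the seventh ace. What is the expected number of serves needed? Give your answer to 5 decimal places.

140.00000

Y = total serves until the seventh success; negative binomial with r=7, p=0.05.
E[Y] = r / p = 7 / 0.05 = 140.0000000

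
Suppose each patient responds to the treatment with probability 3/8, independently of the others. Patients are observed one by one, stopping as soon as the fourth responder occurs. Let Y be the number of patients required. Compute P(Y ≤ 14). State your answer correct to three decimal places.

0.832

Finishing within 14 patients ⇔ at least 4 successes in the first 14. With X ~ Binomial(14, 0.375), P(Y ≤ 14) = 1 − P(X ≤ 3).
  k=0: C(14,0)·0.375^0·0.625^14 = 0.00139
  k=1: C(14,1)·0.375^1·0.625^13 = 0.01166
  k=2: C(14,2)·0.375^2·0.625^12 = 0.04546
  k=3: C(14,3)·0.375^3·0.625^11 = 0.10911
1 − 0.16762 = 0.83238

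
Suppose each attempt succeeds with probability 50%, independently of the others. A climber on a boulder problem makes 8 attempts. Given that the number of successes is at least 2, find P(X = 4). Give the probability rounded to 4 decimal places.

0.2834

X ~ Binomial(8, 0.50). Want P(X=4 | X≥2) = P(X=4) / P(X≥2).
P(X=4) = C(8,4)·0.50^4·0.50^4 = 0.273438
P(X≥2) = 1 − 0.003906 − 0.031250 = 0.964844
Ratio = 0.273438 / 0.964844 = 0.283401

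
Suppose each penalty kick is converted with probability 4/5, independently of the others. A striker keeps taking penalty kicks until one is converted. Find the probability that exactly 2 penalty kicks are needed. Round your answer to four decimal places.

Geometric (trials to first success), p = 0.80.
P(Y = 2) = (1−p)^1 · p = 0.2 · 0.80 = 0.160000

0.1600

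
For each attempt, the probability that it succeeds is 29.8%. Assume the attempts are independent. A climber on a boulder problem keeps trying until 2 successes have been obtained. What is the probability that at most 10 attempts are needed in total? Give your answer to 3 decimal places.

Finishing within 10 attempts ⇔ at least 2 successes in the first 10. With X ~ Binomial(10, 0.298), P(Y ≤ 10) = 1 − P(X ≤ 1).
  k=0: C(10,0)·0.298^0·0.702^10 = 0.02907
  k=1: C(10,1)·0.298^1·0.702^9 = 0.12338
1 − 0.15245 = 0.84755

0.848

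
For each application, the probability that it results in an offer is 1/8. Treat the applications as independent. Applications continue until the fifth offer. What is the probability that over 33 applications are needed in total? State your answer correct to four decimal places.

Needing more than 33 applications ⇔ fewer than 5 successes in the first 33. With X ~ Binomial(33, 0.125), P(Y > 33) = P(X ≤ 4).
  k=0: C(33,0)·0.125^0·0.875^33 = 0.012197
  k=1: C(33,1)·0.125^1·0.875^32 = 0.057502
  k=2: C(33,2)·0.125^2·0.875^31 = 0.131433
  k=3: C(33,3)·0.125^3·0.875^30 = 0.194020
  k=4: C(33,4)·0.125^4·0.875^29 = 0.207878
P(X ≤ 4) = 0.603030

0.6030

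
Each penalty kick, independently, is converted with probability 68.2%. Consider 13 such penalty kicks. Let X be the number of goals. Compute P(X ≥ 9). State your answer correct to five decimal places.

0.59947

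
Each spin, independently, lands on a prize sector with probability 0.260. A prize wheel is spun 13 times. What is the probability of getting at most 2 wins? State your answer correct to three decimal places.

0.303

X ~ Binomial(13, 0.26); P(X ≤ 2) = Σ C(13,k) p^k (1−p)^(13−k) over k:
  k=0: C(13,0)·0.26^0·0.74^13 = 0.01995
  k=1: C(13,1)·0.26^1·0.74^12 = 0.09114
  k=2: C(13,2)·0.26^2·0.74^11 = 0.19213
Total = 0.30322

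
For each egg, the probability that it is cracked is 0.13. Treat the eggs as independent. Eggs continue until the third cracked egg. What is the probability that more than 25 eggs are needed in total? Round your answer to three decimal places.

Needing more than 25 eggs ⇔ fewer than 3 successes in the first 25. With X ~ Binomial(25, 0.13), P(Y > 25) = P(X ≤ 2).
  k=0: C(25,0)·0.13^0·0.87^25 = 0.03076
  k=1: C(25,1)·0.13^1·0.87^24 = 0.11491
  k=2: C(25,2)·0.13^2·0.87^23 = 0.20604
P(X ≤ 2) = 0.35171

0.352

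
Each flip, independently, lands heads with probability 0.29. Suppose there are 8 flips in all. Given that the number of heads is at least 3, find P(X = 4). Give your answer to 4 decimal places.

0.2976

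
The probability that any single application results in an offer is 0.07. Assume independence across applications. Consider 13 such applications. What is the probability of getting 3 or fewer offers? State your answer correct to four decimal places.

0.9897

X ~ Binomial(13, 0.07); P(X ≤ 3) = Σ C(13,k) p^k (1−p)^(13−k) over k:
  k=0: C(13,0)·0.07^0·0.93^13 = 0.389295
  k=1: C(13,1)·0.07^1·0.93^12 = 0.380923
  k=2: C(13,2)·0.07^2·0.93^11 = 0.172030
  k=3: C(13,3)·0.07^3·0.93^10 = 0.047478
Total = 0.989724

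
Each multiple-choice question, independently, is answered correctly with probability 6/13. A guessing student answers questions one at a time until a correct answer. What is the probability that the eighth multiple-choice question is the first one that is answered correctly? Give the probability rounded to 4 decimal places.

Geometric (trials to first success), p = 0.461538.
P(Y = 8) = (1−p)^7 · p = 0.013125 · 0.461538 = 0.006057

0.0061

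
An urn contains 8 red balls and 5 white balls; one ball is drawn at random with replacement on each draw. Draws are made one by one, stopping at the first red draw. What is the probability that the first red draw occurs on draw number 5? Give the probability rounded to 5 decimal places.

Geometric (trials to first success), p = 0.615385.
P(Y = 5) = (1−p)^4 · p = 0.021883 · 0.615385 = 0.0134665

0.01347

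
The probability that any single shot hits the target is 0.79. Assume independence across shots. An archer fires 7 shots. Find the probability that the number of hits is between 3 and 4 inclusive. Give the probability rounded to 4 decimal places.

0.1598

X ~ Binomial(7, 0.79); P(3 ≤ X ≤ 4) = Σ C(7,k) p^k (1−p)^(7−k) over k:
  k=3: C(7,3)·0.79^3·0.21^4 = 0.033560
  k=4: C(7,4)·0.79^4·0.21^3 = 0.126251
Total = 0.159811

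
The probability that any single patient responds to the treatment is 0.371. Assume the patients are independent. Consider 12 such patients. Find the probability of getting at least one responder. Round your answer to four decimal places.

P(at least one) = 1 − P(none) = 1 − (1 − 0.371)^12
= 1 − 0.003835 = 0.996165

0.9962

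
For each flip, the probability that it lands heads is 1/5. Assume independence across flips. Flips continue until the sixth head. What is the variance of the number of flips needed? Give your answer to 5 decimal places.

Y = total flips until the sixth success; negative binomial with r=6, p=0.20.
Var(Y) = r(1−p)/p² = 6·0.80 / 0.20² = 120.0000000

120.00000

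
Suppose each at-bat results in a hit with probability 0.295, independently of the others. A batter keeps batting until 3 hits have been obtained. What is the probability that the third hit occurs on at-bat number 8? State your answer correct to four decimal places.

Y = trial on which the third success occurs; negative binomial, r=3, p=0.295.
P(Y=8) = C(7,2) · p^3 · (1−p)^5
= 21 · 0.025672 · 0.17416 = 0.093893

0.0939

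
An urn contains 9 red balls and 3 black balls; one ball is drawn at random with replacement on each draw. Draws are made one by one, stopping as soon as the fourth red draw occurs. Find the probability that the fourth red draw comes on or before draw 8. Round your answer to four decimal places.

0.9727

Finishing within 8 draws ⇔ at least 4 successes in the first 8. With X ~ Binomial(8, 0.75), P(Y ≤ 8) = 1 − P(X ≤ 3).
  k=0: C(8,0)·0.75^0·0.25^8 = 0.000015
  k=1: C(8,1)·0.75^1·0.25^7 = 0.000366
  k=2: C(8,2)·0.75^2·0.25^6 = 0.003845
  k=3: C(8,3)·0.75^3·0.25^5 = 0.023071
1 − 0.027298 = 0.972702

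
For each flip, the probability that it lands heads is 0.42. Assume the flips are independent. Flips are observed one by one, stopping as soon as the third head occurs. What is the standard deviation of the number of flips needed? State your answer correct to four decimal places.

Y = total flips until the third success; negative binomial with r=3, p=0.42.
SD(Y) = √[r(1−p)/p²] = √(9.863946) = 3.140692

3.1407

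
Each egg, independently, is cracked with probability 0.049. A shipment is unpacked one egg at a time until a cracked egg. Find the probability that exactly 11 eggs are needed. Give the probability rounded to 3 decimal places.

0.030

Geometric (trials to first success), p = 0.049.
P(Y = 11) = (1−p)^10 · p = 0.60507 · 0.049 = 0.02965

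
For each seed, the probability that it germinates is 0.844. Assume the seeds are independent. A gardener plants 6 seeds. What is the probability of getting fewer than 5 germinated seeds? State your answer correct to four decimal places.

0.2377

X ~ Binomial(6, 0.844); P(X ≤ 4) = Σ C(6,k) p^k (1−p)^(6−k) over k:
  k=0: C(6,0)·0.844^0·0.156^6 = 0.000014
  k=1: C(6,1)·0.844^1·0.156^5 = 0.000468
  k=2: C(6,2)·0.844^2·0.156^4 = 0.006328
  k=3: C(6,3)·0.844^3·0.156^3 = 0.045649
  k=4: C(6,4)·0.844^4·0.156^2 = 0.185230
Total = 0.237689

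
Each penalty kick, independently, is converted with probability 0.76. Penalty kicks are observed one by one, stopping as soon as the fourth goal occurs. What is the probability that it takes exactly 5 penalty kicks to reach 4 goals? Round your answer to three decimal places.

0.320

Y = trial on which the fourth success occurs; negative binomial, r=4, p=0.76.
P(Y=5) = C(4,3) · p^4 · (1−p)^1
= 4 · 0.33362 · 0.24 = 0.32028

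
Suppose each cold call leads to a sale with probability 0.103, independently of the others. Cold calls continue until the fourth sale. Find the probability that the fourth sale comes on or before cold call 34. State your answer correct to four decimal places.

0.4696

Finishing within 34 cold calls ⇔ at least 4 successes in the first 34. With X ~ Binomial(34, 0.103), P(Y ≤ 34) = 1 − P(X ≤ 3).
  k=0: C(34,0)·0.103^0·0.897^34 = 0.024828
  k=1: C(34,1)·0.103^1·0.897^33 = 0.096932
  k=2: C(34,2)·0.103^2·0.897^32 = 0.183652
  k=3: C(34,3)·0.103^3·0.897^31 = 0.224941
1 − 0.530353 = 0.469647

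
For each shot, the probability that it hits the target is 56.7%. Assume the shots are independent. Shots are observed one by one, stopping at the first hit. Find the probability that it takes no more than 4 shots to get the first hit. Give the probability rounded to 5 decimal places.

0.96485

Y = number of shots to the first success; geometric, p = 0.567.
P(Y ≤ 4) = 1 − (1−p)^4 = 1 − 0.0351521 = 0.9648479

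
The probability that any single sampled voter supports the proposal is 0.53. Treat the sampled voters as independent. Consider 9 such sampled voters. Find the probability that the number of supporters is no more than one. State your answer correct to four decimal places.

X ~ Binomial(9, 0.53); P(X ≤ 1) = Σ C(9,k) p^k (1−p)^(9−k) over k:
  k=0: C(9,0)·0.53^0·0.47^9 = 0.001119
  k=1: C(9,1)·0.53^1·0.47^8 = 0.011358
Total = 0.012477

0.0125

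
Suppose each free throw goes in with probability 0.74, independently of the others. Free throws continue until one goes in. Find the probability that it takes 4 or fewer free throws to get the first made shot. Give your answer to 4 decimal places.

0.9954

Y = number of free throws to the first success; geometric, p = 0.74.
P(Y ≤ 4) = 1 − (1−p)^4 = 1 − 0.004570 = 0.995430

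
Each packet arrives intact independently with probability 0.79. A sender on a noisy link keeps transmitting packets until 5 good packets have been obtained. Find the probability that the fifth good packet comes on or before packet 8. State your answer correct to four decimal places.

0.9341

Finishing within 8 packets ⇔ at least 5 successes in the first 8. With X ~ Binomial(8, 0.79), P(Y ≤ 8) = 1 − P(X ≤ 4).
  k=0: C(8,0)·0.79^0·0.21^8 = 0.000004
  k=1: C(8,1)·0.79^1·0.21^7 = 0.000114
  k=2: C(8,2)·0.79^2·0.21^6 = 0.001499
  k=3: C(8,3)·0.79^3·0.21^5 = 0.011276
  k=4: C(8,4)·0.79^4·0.21^4 = 0.053025
1 − 0.065918 = 0.934082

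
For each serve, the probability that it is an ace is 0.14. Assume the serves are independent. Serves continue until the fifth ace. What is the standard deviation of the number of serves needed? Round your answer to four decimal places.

14.8117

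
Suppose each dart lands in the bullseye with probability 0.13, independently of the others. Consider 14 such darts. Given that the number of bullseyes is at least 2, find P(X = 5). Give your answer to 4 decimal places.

0.0379

X ~ Binomial(14, 0.13). Want P(X=5 | X≥2) = P(X=5) / P(X≥2).
P(X=5) = C(14,5)·0.13^5·0.87^9 = 0.021225
P(X≥2) = 1 − 0.142321 − 0.297729 = 0.559949
Ratio = 0.021225 / 0.559949 = 0.037906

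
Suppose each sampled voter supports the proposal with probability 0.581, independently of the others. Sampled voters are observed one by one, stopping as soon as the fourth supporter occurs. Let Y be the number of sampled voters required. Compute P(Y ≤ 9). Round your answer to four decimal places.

0.8779

Finishing within 9 sampled voters ⇔ at least 4 successes in the first 9. With X ~ Binomial(9, 0.581), P(Y ≤ 9) = 1 − P(X ≤ 3).
  k=0: C(9,0)·0.581^0·0.419^9 = 0.000398
  k=1: C(9,1)·0.581^1·0.419^8 = 0.004967
  k=2: C(9,2)·0.581^2·0.419^7 = 0.027552
  k=3: C(9,3)·0.581^3·0.419^6 = 0.089144
1 − 0.122061 = 0.877939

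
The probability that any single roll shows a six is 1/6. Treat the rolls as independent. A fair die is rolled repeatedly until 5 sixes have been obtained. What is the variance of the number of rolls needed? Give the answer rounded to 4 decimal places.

Y = total rolls until the fifth success; negative binomial with r=5, p=0.166667.
Var(Y) = r(1−p)/p² = 5·0.833333 / 0.166667² = 150.000000

150.0000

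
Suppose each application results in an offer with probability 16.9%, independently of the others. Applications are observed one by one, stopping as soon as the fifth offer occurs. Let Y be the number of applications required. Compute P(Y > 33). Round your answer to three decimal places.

0.323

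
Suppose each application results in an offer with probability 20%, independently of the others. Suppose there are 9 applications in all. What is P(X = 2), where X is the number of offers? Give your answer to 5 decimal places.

X ~ Binomial(n=9, p=0.20).
P(X=2) = C(9,2) · p^2 · (1−p)^7
= 36 · 0.04 · 0.20972 = 0.3019899

0.30199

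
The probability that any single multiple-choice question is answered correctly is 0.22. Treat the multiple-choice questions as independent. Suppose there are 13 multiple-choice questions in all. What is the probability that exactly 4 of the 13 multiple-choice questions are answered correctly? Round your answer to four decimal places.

X ~ Binomial(n=13, p=0.22).
P(X=4) = C(13,4) · p^4 · (1−p)^9
= 715 · 0.0023426 · 0.10687 = 0.178998

0.1790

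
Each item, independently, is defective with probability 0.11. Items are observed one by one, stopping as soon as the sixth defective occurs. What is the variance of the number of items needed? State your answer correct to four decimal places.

Y = total items until the sixth success; negative binomial with r=6, p=0.11.
Var(Y) = r(1−p)/p² = 6·0.89 / 0.11² = 441.322314

441.3223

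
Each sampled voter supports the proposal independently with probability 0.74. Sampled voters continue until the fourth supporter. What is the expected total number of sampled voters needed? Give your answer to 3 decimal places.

5.405

Y = total sampled voters until the fourth success; negative binomial with r=4, p=0.74.
E[Y] = r / p = 4 / 0.74 = 5.40541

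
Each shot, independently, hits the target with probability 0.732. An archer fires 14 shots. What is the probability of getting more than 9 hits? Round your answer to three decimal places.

0.687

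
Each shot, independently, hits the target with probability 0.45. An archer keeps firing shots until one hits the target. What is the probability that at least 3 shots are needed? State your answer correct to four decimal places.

0.3025

Y = number of shots to the first success; geometric, p = 0.45.
P(Y > 2) = P(first 2 all fail) = (1−p)^2 = 0.302500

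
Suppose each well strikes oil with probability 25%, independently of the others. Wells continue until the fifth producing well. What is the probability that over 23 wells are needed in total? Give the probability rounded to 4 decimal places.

0.2832

Needing more than 23 wells ⇔ fewer than 5 successes in the first 23. With X ~ Binomial(23, 0.25), P(Y > 23) = P(X ≤ 4).
  k=0: C(23,0)·0.25^0·0.75^23 = 0.001338
  k=1: C(23,1)·0.25^1·0.75^22 = 0.010257
  k=2: C(23,2)·0.25^2·0.75^21 = 0.037609
  k=3: C(23,3)·0.25^3·0.75^20 = 0.087753
  k=4: C(23,4)·0.25^4·0.75^19 = 0.146256
P(X ≤ 4) = 0.283212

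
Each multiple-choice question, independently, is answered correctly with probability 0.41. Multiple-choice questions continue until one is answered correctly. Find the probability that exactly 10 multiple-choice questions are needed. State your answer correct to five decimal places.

0.00355

Geometric (trials to first success), p = 0.41.
P(Y = 10) = (1−p)^9 · p = 0.008663 · 0.41 = 0.0035518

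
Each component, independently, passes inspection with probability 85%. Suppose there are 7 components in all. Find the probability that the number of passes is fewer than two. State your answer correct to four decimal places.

X ~ Binomial(7, 0.85); P(X ≤ 1) = Σ C(7,k) p^k (1−p)^(7−k) over k:
  k=0: C(7,0)·0.85^0·0.15^7 = 0.000002
  k=1: C(7,1)·0.85^1·0.15^6 = 0.000068
Total = 0.000069

0.0001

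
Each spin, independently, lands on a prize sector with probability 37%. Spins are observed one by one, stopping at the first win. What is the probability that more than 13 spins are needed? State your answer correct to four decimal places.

Y = number of spins to the first success; geometric, p = 0.37.
P(Y > 13) = P(first 13 all fail) = (1−p)^13 = 0.002463

0.0025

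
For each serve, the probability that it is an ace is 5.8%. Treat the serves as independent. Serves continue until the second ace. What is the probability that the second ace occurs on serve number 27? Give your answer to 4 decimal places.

Y = trial on which the second success occurs; negative binomial, r=2, p=0.058.
P(Y=27) = C(26,1) · p^2 · (1−p)^25
= 26 · 0.003364 · 0.22453 = 0.019638

0.0196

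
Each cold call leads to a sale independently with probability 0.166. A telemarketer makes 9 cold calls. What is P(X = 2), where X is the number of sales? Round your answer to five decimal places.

0.27841

X ~ Binomial(n=9, p=0.166).
P(X=2) = C(9,2) · p^2 · (1−p)^7
= 36 · 0.027556 · 0.28065 = 0.2784076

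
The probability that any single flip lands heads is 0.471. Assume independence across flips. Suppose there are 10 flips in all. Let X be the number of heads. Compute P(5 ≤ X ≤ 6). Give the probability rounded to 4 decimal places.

0.4215

X ~ Binomial(10, 0.471); P(5 ≤ X ≤ 6) = Σ C(10,k) p^k (1−p)^(10−k) over k:
  k=5: C(10,5)·0.471^5·0.529^5 = 0.241982
  k=6: C(10,6)·0.471^6·0.529^4 = 0.179543
Total = 0.421525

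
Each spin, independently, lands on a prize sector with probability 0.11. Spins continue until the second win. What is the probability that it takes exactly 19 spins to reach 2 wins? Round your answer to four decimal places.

0.0300

Y = trial on which the second success occurs; negative binomial, r=2, p=0.11.
P(Y=19) = C(18,1) · p^2 · (1−p)^17
= 18 · 0.0121 · 0.13792 = 0.030039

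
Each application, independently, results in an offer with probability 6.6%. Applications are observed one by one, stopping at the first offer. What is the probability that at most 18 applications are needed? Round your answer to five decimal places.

Y = number of applications to the first success; geometric, p = 0.066.
P(Y ≤ 18) = 1 − (1−p)^18 = 1 − 0.2925794 = 0.7074206

0.70742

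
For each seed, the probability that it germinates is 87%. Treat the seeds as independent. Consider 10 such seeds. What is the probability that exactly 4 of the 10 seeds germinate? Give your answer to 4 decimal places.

0.0006

X ~ Binomial(n=10, p=0.87).
P(X=4) = C(10,4) · p^4 · (1−p)^6
= 210 · 0.5729 · 4.8268e-06 = 0.000581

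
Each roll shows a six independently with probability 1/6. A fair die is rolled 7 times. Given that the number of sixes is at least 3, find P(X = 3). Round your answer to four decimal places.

0.8159

X ~ Binomial(7, 0.166667). Want P(X=3 | X≥3) = P(X=3) / P(X≥3).
P(X=3) = C(7,3)·0.166667^3·0.833333^4 = 0.078143
P(X≥3) = 1 − 0.279082 − 0.390714 − 0.234429 = 0.095775
Ratio = 0.078143 / 0.095775 = 0.815896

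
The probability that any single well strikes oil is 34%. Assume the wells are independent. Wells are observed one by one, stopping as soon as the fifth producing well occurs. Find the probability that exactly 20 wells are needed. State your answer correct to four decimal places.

0.0346

Y = trial on which the fifth success occurs; negative binomial, r=5, p=0.34.
P(Y=20) = C(19,4) · p^5 · (1−p)^15
= 3876 · 0.0045435 · 0.0019641 = 0.034589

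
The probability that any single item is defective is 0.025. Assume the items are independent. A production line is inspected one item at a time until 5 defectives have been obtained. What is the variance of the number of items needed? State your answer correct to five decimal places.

7800.00000

Y = total items until the fifth success; negative binomial with r=5, p=0.025.
Var(Y) = r(1−p)/p² = 5·0.975 / 0.025² = 7800.0000000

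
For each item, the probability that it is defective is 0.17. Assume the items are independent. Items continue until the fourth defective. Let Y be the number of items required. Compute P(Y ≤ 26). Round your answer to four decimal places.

0.6671

Finishing within 26 items ⇔ at least 4 successes in the first 26. With X ~ Binomial(26, 0.17), P(Y ≤ 26) = 1 − P(X ≤ 3).
  k=0: C(26,0)·0.17^0·0.83^26 = 0.007871
  k=1: C(26,1)·0.17^1·0.83^25 = 0.041915
  k=2: C(26,2)·0.17^2·0.83^24 = 0.107314
  k=3: C(26,3)·0.17^3·0.83^23 = 0.175839
1 − 0.332940 = 0.667060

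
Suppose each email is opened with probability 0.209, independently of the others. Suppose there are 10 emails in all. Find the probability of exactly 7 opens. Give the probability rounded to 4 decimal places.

X ~ Binomial(n=10, p=0.209).
P(X=7) = C(10,7) · p^7 · (1−p)^3
= 120 · 1.7419e-05 · 0.49491 = 0.001035

0.0010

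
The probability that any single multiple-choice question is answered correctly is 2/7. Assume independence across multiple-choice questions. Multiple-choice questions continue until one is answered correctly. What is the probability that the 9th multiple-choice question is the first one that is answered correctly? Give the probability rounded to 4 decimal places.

0.0194

Geometric (trials to first success), p = 0.285714.
P(Y = 9) = (1−p)^8 · p = 0.06776 · 0.285714 = 0.019360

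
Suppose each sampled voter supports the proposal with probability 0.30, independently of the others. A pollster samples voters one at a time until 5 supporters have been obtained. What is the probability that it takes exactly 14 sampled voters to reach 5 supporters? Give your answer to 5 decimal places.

0.07011

Y = trial on which the fifth success occurs; negative binomial, r=5, p=0.30.
P(Y=14) = C(13,4) · p^5 · (1−p)^9
= 715 · 0.00243 · 0.040354 = 0.0701124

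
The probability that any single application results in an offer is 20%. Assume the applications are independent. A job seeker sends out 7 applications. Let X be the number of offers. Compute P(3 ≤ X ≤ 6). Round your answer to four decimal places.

X ~ Binomial(7, 0.20); P(3 ≤ X ≤ 6) = Σ C(7,k) p^k (1−p)^(7−k) over k:
  k=3: C(7,3)·0.20^3·0.80^4 = 0.114688
  k=4: C(7,4)·0.20^4·0.80^3 = 0.028672
  k=5: C(7,5)·0.20^5·0.80^2 = 0.004301
  k=6: C(7,6)·0.20^6·0.80^1 = 0.000358
Total = 0.148019

0.1480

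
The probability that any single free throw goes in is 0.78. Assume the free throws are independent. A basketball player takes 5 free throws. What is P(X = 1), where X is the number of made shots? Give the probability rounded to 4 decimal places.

0.0091

X ~ Binomial(n=5, p=0.78).
P(X=1) = C(5,1) · p^1 · (1−p)^4
= 5 · 0.78 · 0.0023426 = 0.009136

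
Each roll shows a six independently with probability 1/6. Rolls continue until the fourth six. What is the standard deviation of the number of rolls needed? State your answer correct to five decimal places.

Y = total rolls until the fourth success; negative binomial with r=4, p=0.166667.
SD(Y) = √[r(1−p)/p²] = √(120.0000000) = 10.9544512

10.95445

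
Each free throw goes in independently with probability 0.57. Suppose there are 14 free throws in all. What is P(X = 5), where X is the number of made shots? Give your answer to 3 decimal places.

X ~ Binomial(n=14, p=0.57).
P(X=5) = C(14,5) · p^5 · (1−p)^9
= 2002 · 0.060169 · 0.00050259 = 0.06054

0.061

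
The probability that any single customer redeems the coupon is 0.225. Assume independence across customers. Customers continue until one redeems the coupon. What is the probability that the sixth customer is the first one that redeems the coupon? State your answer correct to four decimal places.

0.0629

Geometric (trials to first success), p = 0.225.
P(Y = 6) = (1−p)^5 · p = 0.27958 · 0.225 = 0.062906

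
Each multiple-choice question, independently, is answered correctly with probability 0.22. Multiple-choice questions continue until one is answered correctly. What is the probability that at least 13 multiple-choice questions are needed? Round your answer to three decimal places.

0.051

Y = number of multiple-choice questions to the first success; geometric, p = 0.22.
P(Y > 12) = P(first 12 all fail) = (1−p)^12 = 0.05071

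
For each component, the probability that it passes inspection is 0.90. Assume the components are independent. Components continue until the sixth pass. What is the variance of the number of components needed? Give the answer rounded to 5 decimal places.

Y = total components until the sixth success; negative binomial with r=6, p=0.90.
Var(Y) = r(1−p)/p² = 6·0.10 / 0.90² = 0.7407407

0.74074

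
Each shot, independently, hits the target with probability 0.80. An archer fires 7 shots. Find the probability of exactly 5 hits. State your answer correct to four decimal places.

0.2753

X ~ Binomial(n=7, p=0.80).
P(X=5) = C(7,5) · p^5 · (1−p)^2
= 21 · 0.32768 · 0.04 = 0.275251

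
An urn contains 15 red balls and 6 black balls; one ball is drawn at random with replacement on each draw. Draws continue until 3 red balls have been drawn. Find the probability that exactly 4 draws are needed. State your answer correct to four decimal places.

0.3124

Y = trial on which the third success occurs; negative binomial, r=3, p=0.714286.
P(Y=4) = C(3,2) · p^3 · (1−p)^1
= 3 · 0.36443 · 0.28571 = 0.312370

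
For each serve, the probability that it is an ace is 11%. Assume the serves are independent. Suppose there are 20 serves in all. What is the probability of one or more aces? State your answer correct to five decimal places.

0.90277

P(at least one) = 1 − P(none) = 1 − (1 − 0.11)^20
= 1 − 0.0972300 = 0.9027700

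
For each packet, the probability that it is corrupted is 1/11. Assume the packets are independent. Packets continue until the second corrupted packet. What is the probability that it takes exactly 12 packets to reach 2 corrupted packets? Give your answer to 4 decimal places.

0.0350

Y = trial on which the second success occurs; negative binomial, r=2, p=0.090909.
P(Y=12) = C(11,1) · p^2 · (1−p)^10
= 11 · 0.0082645 · 0.38554 = 0.035049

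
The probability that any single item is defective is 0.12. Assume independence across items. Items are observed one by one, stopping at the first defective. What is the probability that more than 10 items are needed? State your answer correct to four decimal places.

Y = number of items to the first success; geometric, p = 0.12.
P(Y > 10) = P(first 10 all fail) = (1−p)^10 = 0.278501

0.2785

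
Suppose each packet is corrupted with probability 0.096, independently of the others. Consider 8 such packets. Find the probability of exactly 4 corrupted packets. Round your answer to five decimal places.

0.00397

X ~ Binomial(n=8, p=0.096).
P(X=4) = C(8,4) · p^4 · (1−p)^4
= 70 · 8.4935e-05 · 0.66784 = 0.0039706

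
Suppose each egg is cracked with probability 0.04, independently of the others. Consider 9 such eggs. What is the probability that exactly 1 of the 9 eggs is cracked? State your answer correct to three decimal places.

X ~ Binomial(n=9, p=0.04).
P(X=1) = C(9,1) · p^1 · (1−p)^8
= 9 · 0.04 · 0.72139 = 0.25970

0.260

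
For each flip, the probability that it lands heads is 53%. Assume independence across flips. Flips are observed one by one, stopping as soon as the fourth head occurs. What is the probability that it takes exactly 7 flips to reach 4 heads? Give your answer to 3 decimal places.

Y = trial on which the fourth success occurs; negative binomial, r=4, p=0.53.
P(Y=7) = C(6,3) · p^4 · (1−p)^3
= 20 · 0.078905 · 0.10382 = 0.16384

0.164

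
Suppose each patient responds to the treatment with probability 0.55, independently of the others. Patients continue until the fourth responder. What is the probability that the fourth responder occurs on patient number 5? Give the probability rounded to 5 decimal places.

0.16471

Y = trial on which the fourth success occurs; negative binomial, r=4, p=0.55.
P(Y=5) = C(4,3) · p^4 · (1−p)^1
= 4 · 0.091506 · 0.45 = 0.1647113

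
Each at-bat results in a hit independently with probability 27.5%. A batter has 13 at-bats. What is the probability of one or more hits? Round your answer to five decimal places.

0.98471

P(at least one) = 1 − P(none) = 1 − (1 − 0.275)^13
= 1 − 0.0152895 = 0.9847105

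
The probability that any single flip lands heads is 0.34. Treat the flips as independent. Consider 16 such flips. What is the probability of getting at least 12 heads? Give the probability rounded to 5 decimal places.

0.00097

X ~ Binomial(16, 0.34); P(X ≥ 12) = Σ C(16,k) p^k (1−p)^(16−k) over k:
  k=12: C(16,12)·0.34^12·0.66^4 = 0.0008241
  k=13: C(16,13)·0.34^13·0.66^3 = 0.0001306
  k=14: C(16,14)·0.34^14·0.66^2 = 0.0000144
  k=15: C(16,15)·0.34^15·0.66^1 = 0.0000010
  k=16: C(16,16)·0.34^16·0.66^0 = 0.0000000
Total = 0.0009702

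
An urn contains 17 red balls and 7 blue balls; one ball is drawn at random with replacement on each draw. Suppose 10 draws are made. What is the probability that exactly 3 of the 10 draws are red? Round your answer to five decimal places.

X ~ Binomial(n=10, p=0.708333).
P(X=3) = C(10,3) · p^3 · (1−p)^7
= 120 · 0.3554 · 0.00017956 = 0.0076578

0.00766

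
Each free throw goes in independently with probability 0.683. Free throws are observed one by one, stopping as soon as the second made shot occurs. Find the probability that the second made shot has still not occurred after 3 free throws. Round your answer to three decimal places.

0.238

Needing more than 3 free throws ⇔ fewer than 2 successes in the first 3. With X ~ Binomial(3, 0.683), P(Y > 3) = P(X ≤ 1).
  k=0: C(3,0)·0.683^0·0.317^3 = 0.03186
  k=1: C(3,1)·0.683^1·0.317^2 = 0.20590
P(X ≤ 1) = 0.23776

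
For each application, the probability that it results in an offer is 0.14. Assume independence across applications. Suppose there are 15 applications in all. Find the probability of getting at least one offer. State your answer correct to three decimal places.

P(at least one) = 1 − P(none) = 1 − (1 − 0.14)^15
= 1 − 0.10411 = 0.89589

0.896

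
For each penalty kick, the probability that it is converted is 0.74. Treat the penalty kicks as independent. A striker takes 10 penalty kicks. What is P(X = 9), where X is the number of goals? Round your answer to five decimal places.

0.17301

X ~ Binomial(n=10, p=0.74).
P(X=9) = C(10,9) · p^9 · (1−p)^1
= 10 · 0.06654 · 0.26 = 0.1730051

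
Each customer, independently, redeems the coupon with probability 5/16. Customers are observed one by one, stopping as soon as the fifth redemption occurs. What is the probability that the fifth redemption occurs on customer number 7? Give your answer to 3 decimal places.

Y = trial on which the fifth success occurs; negative binomial, r=5, p=0.3125.
P(Y=7) = C(6,4) · p^5 · (1−p)^2
= 15 · 0.0029802 · 0.47266 = 0.02113

0.021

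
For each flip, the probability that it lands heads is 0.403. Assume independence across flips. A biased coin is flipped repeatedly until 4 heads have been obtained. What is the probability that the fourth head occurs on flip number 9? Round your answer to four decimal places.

0.1120

Y = trial on which the fourth success occurs; negative binomial, r=4, p=0.403.
P(Y=9) = C(8,3) · p^4 · (1−p)^5
= 56 · 0.026377 · 0.075835 = 0.112016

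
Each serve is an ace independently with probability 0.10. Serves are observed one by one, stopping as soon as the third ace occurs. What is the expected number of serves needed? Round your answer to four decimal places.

Y = total serves until the third success; negative binomial with r=3, p=0.10.
E[Y] = r / p = 3 / 0.10 = 30.000000

30.0000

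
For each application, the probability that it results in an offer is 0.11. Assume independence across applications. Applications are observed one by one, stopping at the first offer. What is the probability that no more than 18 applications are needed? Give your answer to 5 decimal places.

Y = number of applications to the first success; geometric, p = 0.11.
P(Y ≤ 18) = 1 − (1−p)^18 = 1 − 0.1227496 = 0.8772504

0.87725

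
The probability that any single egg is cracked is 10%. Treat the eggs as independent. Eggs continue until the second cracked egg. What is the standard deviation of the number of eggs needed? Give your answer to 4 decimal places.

Y = total eggs until the second success; negative binomial with r=2, p=0.10.
SD(Y) = √[r(1−p)/p²] = √(180.000000) = 13.416408

13.4164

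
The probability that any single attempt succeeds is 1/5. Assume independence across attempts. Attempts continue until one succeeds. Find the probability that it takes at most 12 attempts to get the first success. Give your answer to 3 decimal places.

0.931

Y = number of attempts to the first success; geometric, p = 0.20.
P(Y ≤ 12) = 1 − (1−p)^12 = 1 − 0.06872 = 0.93128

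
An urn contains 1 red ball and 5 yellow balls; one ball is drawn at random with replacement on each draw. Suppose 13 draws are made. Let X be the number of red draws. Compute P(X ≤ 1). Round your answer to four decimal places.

X ~ Binomial(13, 0.166667); P(X ≤ 1) = Σ C(13,k) p^k (1−p)^(13−k) over k:
  k=0: C(13,0)·0.166667^0·0.833333^13 = 0.093464
  k=1: C(13,1)·0.166667^1·0.833333^12 = 0.243006
Total = 0.336470

0.3365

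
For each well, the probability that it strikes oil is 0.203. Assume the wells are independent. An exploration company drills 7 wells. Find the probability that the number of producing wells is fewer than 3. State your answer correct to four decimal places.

0.8468

X ~ Binomial(7, 0.203); P(X ≤ 2) = Σ C(7,k) p^k (1−p)^(7−k) over k:
  k=0: C(7,0)·0.203^0·0.797^7 = 0.204272
  k=1: C(7,1)·0.203^1·0.797^6 = 0.364203
  k=2: C(7,2)·0.203^2·0.797^5 = 0.278293
Total = 0.846769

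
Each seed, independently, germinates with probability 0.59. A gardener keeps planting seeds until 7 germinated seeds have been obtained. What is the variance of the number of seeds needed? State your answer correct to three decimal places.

8.245

Y = total seeds until the seventh success; negative binomial with r=7, p=0.59.
Var(Y) = r(1−p)/p² = 7·0.41 / 0.59² = 8.24476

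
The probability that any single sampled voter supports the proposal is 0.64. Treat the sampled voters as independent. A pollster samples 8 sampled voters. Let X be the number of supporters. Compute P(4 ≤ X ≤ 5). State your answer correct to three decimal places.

0.478

X ~ Binomial(8, 0.64); P(4 ≤ X ≤ 5) = Σ C(8,k) p^k (1−p)^(8−k) over k:
  k=4: C(8,4)·0.64^4·0.36^4 = 0.19725
  k=5: C(8,5)·0.64^5·0.36^3 = 0.28054
Total = 0.47780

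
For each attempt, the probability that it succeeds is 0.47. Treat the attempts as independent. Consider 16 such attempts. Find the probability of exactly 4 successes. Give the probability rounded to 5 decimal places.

0.04363

X ~ Binomial(n=16, p=0.47).
P(X=4) = C(16,4) · p^4 · (1−p)^12
= 1820 · 0.048797 · 0.00049126 = 0.0436288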